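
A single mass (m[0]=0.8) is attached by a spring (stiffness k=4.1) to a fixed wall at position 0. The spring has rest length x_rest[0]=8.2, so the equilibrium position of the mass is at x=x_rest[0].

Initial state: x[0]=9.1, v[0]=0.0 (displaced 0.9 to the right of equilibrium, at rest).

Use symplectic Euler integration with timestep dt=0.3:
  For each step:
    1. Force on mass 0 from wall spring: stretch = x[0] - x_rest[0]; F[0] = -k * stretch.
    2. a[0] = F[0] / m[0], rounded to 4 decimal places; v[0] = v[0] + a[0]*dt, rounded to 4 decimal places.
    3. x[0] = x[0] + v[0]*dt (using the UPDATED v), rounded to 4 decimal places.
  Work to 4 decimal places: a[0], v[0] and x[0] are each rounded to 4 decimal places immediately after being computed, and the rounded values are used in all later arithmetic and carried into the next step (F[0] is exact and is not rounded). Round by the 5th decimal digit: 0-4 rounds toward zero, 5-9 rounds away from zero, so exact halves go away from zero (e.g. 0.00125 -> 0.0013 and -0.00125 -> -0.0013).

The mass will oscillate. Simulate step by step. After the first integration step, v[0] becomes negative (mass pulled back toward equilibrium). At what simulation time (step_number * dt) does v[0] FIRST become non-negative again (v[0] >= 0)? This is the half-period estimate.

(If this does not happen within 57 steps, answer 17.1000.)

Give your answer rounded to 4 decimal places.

Answer: 1.5000

Derivation:
Step 0: x=[9.1000] v=[0.0000]
Step 1: x=[8.6849] v=[-1.3838]
Step 2: x=[8.0461] v=[-2.1293]
Step 3: x=[7.4783] v=[-1.8927]
Step 4: x=[7.2434] v=[-0.7831]
Step 5: x=[7.4497] v=[0.6877]
First v>=0 after going negative at step 5, time=1.5000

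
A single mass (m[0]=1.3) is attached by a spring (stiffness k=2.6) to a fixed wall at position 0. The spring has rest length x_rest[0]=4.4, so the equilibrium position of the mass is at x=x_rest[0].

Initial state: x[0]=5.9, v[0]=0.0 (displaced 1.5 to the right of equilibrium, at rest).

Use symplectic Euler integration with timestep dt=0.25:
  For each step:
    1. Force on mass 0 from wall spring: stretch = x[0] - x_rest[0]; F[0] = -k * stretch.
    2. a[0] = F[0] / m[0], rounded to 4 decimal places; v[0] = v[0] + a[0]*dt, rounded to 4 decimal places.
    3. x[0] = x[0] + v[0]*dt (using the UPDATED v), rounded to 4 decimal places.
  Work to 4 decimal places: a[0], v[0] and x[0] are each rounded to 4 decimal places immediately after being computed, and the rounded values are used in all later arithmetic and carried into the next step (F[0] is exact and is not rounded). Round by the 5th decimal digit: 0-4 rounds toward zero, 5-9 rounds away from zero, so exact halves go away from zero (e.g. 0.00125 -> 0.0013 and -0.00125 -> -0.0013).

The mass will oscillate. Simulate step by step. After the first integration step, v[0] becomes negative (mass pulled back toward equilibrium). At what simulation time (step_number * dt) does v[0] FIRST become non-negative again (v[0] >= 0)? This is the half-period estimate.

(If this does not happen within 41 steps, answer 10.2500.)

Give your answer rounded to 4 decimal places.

Step 0: x=[5.9000] v=[0.0000]
Step 1: x=[5.7125] v=[-0.7500]
Step 2: x=[5.3609] v=[-1.4063]
Step 3: x=[4.8892] v=[-1.8868]
Step 4: x=[4.3564] v=[-2.1314]
Step 5: x=[3.8290] v=[-2.1096]
Step 6: x=[3.3730] v=[-1.8241]
Step 7: x=[3.0454] v=[-1.3106]
Step 8: x=[2.8871] v=[-0.6333]
Step 9: x=[2.9179] v=[0.1232]
First v>=0 after going negative at step 9, time=2.2500

Answer: 2.2500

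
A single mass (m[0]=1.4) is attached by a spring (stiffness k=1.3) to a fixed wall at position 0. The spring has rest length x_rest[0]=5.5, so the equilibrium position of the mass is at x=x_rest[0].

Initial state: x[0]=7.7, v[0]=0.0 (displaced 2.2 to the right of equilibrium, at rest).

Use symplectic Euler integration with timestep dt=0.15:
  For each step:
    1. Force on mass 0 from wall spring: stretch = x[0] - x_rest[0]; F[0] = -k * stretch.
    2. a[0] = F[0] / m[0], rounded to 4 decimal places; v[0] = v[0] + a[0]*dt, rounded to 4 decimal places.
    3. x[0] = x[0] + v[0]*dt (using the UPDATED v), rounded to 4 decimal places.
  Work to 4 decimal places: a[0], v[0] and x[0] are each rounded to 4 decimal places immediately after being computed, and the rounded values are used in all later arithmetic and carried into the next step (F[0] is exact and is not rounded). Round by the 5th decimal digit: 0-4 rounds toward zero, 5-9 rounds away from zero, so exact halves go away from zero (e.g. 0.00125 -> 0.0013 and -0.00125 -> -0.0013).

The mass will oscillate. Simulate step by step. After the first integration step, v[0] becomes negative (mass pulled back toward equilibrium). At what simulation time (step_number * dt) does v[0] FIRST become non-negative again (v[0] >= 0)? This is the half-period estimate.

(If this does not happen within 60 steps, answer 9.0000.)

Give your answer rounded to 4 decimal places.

Step 0: x=[7.7000] v=[0.0000]
Step 1: x=[7.6540] v=[-0.3064]
Step 2: x=[7.5630] v=[-0.6064]
Step 3: x=[7.4289] v=[-0.8937]
Step 4: x=[7.2545] v=[-1.1624]
Step 5: x=[7.0435] v=[-1.4068]
Step 6: x=[6.8002] v=[-1.6218]
Step 7: x=[6.5298] v=[-1.8029]
Step 8: x=[6.2379] v=[-1.9463]
Step 9: x=[5.9305] v=[-2.0491]
Step 10: x=[5.6141] v=[-2.1091]
Step 11: x=[5.2954] v=[-2.1250]
Step 12: x=[4.9809] v=[-2.0965]
Step 13: x=[4.6773] v=[-2.0242]
Step 14: x=[4.3909] v=[-1.9096]
Step 15: x=[4.1276] v=[-1.7551]
Step 16: x=[3.8930] v=[-1.5639]
Step 17: x=[3.6920] v=[-1.3401]
Step 18: x=[3.5288] v=[-1.0883]
Step 19: x=[3.4067] v=[-0.8137]
Step 20: x=[3.3284] v=[-0.5221]
Step 21: x=[3.2955] v=[-0.2196]
Step 22: x=[3.3086] v=[0.0875]
First v>=0 after going negative at step 22, time=3.3000

Answer: 3.3000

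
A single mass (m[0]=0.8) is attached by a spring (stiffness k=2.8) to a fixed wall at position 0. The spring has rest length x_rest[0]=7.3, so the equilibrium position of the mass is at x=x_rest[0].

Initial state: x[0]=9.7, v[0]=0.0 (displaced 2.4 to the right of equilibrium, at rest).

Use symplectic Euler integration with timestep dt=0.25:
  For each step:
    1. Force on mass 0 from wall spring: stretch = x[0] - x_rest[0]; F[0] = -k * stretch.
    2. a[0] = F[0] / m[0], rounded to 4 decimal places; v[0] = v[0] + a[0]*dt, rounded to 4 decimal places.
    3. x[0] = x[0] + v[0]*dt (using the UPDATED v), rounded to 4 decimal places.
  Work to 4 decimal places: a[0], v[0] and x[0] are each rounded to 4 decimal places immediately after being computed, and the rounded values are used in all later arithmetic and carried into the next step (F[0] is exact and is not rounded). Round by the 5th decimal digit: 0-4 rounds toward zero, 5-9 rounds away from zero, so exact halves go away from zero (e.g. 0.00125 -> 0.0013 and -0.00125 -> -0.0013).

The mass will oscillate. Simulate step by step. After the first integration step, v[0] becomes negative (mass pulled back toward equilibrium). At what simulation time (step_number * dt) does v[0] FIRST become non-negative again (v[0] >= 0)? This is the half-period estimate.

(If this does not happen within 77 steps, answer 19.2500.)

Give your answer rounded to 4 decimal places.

Answer: 1.7500

Derivation:
Step 0: x=[9.7000] v=[0.0000]
Step 1: x=[9.1750] v=[-2.1000]
Step 2: x=[8.2399] v=[-3.7406]
Step 3: x=[7.0992] v=[-4.5630]
Step 4: x=[6.0024] v=[-4.3873]
Step 5: x=[5.1894] v=[-3.2519]
Step 6: x=[4.8381] v=[-1.4051]
Step 7: x=[5.0254] v=[0.7491]
First v>=0 after going negative at step 7, time=1.7500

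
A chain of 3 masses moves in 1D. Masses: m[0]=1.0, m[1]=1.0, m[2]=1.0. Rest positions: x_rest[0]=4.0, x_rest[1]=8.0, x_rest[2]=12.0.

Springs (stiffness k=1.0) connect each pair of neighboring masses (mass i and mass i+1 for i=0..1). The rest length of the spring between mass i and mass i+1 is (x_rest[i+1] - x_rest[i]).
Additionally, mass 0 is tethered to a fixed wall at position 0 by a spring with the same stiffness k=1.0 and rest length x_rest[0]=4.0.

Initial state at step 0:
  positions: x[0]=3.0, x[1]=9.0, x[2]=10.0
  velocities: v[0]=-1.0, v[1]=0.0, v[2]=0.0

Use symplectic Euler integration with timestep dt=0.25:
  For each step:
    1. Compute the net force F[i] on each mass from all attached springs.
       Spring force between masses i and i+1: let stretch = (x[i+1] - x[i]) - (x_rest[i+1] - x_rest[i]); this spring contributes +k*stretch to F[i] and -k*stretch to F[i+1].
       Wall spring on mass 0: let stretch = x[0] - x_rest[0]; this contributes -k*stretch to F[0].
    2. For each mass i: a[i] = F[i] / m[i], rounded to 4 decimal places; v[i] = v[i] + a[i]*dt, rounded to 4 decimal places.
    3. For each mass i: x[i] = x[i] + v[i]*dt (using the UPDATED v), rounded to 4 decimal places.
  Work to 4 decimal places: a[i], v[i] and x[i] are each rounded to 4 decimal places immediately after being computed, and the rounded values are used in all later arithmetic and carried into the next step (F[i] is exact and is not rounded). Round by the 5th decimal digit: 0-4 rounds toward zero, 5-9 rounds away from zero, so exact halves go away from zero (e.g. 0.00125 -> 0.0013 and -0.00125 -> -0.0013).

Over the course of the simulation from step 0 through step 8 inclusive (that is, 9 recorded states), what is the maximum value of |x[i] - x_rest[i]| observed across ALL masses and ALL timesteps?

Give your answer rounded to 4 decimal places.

Answer: 2.5848

Derivation:
Step 0: x=[3.0000 9.0000 10.0000] v=[-1.0000 0.0000 0.0000]
Step 1: x=[2.9375 8.6875 10.1875] v=[-0.2500 -1.2500 0.7500]
Step 2: x=[3.0508 8.1094 10.5313] v=[0.4531 -2.3125 1.3750]
Step 3: x=[3.2896 7.3665 10.9737] v=[0.9551 -2.9717 1.7695]
Step 4: x=[3.5776 6.5942 11.4406] v=[1.1519 -3.0891 1.8677]
Step 5: x=[3.8305 5.9363 11.8546] v=[1.0117 -2.6317 1.6561]
Step 6: x=[3.9756 5.5167 12.1487] v=[0.5805 -1.6786 1.1765]
Step 7: x=[3.9686 5.4152 12.2783] v=[-0.0281 -0.4059 0.5185]
Step 8: x=[3.8040 5.6523 12.2290] v=[-0.6586 0.9482 -0.1973]
Max displacement = 2.5848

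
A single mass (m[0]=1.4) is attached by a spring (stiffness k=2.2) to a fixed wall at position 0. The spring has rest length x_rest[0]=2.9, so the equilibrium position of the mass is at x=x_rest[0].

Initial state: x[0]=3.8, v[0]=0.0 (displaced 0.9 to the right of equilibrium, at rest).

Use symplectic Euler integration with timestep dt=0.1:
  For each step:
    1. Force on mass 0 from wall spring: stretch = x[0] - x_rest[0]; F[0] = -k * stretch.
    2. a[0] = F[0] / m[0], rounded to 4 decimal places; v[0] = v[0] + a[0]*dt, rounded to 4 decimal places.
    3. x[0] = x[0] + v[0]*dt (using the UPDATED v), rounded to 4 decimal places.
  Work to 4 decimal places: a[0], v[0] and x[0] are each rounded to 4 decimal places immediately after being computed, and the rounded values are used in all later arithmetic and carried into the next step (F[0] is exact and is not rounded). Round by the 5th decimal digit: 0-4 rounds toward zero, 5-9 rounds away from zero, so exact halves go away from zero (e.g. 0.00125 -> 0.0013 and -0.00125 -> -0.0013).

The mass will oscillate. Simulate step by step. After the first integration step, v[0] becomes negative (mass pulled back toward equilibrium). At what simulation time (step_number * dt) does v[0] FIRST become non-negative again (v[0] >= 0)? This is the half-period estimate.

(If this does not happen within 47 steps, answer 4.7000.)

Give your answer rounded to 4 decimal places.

Step 0: x=[3.8000] v=[0.0000]
Step 1: x=[3.7859] v=[-0.1414]
Step 2: x=[3.7578] v=[-0.2806]
Step 3: x=[3.7163] v=[-0.4154]
Step 4: x=[3.6619] v=[-0.5437]
Step 5: x=[3.5956] v=[-0.6634]
Step 6: x=[3.5183] v=[-0.7727]
Step 7: x=[3.4313] v=[-0.8699]
Step 8: x=[3.3360] v=[-0.9534]
Step 9: x=[3.2338] v=[-1.0219]
Step 10: x=[3.1264] v=[-1.0744]
Step 11: x=[3.0154] v=[-1.1100]
Step 12: x=[2.9026] v=[-1.1281]
Step 13: x=[2.7898] v=[-1.1285]
Step 14: x=[2.6787] v=[-1.1112]
Step 15: x=[2.5711] v=[-1.0764]
Step 16: x=[2.4686] v=[-1.0247]
Step 17: x=[2.3729] v=[-0.9569]
Step 18: x=[2.2855] v=[-0.8741]
Step 19: x=[2.2078] v=[-0.7775]
Step 20: x=[2.1409] v=[-0.6687]
Step 21: x=[2.0860] v=[-0.5494]
Step 22: x=[2.0439] v=[-0.4215]
Step 23: x=[2.0152] v=[-0.2870]
Step 24: x=[2.0004] v=[-0.1480]
Step 25: x=[1.9997] v=[-0.0066]
Step 26: x=[2.0132] v=[0.1349]
First v>=0 after going negative at step 26, time=2.6000

Answer: 2.6000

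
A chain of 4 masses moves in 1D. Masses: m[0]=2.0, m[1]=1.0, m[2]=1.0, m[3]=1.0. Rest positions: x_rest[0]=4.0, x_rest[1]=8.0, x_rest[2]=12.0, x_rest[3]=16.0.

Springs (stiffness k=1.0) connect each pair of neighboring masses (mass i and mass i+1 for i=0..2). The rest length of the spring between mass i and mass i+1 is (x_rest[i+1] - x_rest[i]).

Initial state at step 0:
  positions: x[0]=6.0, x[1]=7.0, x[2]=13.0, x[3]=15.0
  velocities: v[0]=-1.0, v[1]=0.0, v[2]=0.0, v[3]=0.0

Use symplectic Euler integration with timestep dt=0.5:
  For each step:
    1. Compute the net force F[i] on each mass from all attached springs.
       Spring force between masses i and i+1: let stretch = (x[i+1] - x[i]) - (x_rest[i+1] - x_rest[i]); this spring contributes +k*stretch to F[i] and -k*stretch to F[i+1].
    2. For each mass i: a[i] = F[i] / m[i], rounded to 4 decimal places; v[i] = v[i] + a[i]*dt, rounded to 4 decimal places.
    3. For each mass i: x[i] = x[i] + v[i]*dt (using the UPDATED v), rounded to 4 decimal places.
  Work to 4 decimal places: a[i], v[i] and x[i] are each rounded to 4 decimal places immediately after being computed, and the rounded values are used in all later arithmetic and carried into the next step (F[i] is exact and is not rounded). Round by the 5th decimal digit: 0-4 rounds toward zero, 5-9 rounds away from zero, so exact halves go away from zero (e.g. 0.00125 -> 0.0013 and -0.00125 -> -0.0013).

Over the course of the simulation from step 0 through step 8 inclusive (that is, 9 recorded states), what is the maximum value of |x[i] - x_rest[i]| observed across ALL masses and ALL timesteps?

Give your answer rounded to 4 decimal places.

Step 0: x=[6.0000 7.0000 13.0000 15.0000] v=[-1.0000 0.0000 0.0000 0.0000]
Step 1: x=[5.1250 8.2500 12.0000 15.5000] v=[-1.7500 2.5000 -2.0000 1.0000]
Step 2: x=[4.1406 9.6563 10.9375 16.1250] v=[-1.9688 2.8125 -2.1250 1.2500]
Step 3: x=[3.3457 10.0040 10.8516 16.4532] v=[-1.5899 0.6953 -0.1719 0.6563]
Step 4: x=[2.8831 8.8990 11.9542 16.3810] v=[-0.9253 -2.2101 2.2051 -0.1445]
Step 5: x=[2.6725 7.0538 13.3997 16.2021] v=[-0.4213 -3.6905 2.8909 -0.3579]
Step 6: x=[2.5095 5.6997 13.9593 16.3226] v=[-0.3260 -2.7082 1.1192 0.2409]
Step 7: x=[2.2453 5.6130 13.0448 16.8523] v=[-0.5285 -0.1735 -1.8290 1.0593]
Step 8: x=[1.9020 6.5423 11.2242 17.4301] v=[-0.6866 1.8586 -3.6412 1.1556]
Max displacement = 2.3870

Answer: 2.3870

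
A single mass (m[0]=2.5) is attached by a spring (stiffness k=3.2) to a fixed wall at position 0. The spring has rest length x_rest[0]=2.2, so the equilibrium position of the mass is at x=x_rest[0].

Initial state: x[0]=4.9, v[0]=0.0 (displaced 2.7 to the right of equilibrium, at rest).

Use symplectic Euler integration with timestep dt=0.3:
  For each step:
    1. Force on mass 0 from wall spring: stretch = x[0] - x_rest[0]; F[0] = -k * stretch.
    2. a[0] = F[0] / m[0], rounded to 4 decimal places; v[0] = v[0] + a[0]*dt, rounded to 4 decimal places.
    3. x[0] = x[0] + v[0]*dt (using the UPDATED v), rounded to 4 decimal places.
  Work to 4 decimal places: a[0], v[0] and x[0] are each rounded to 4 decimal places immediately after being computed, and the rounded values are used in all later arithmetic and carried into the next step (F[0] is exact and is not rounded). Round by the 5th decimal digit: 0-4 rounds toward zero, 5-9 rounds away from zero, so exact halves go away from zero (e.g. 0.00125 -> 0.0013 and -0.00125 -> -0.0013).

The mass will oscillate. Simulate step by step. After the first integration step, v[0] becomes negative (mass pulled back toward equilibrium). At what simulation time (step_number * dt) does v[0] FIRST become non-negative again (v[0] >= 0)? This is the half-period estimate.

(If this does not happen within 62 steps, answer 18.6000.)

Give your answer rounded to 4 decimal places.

Answer: 3.0000

Derivation:
Step 0: x=[4.9000] v=[0.0000]
Step 1: x=[4.5890] v=[-1.0368]
Step 2: x=[4.0027] v=[-1.9542]
Step 3: x=[3.2088] v=[-2.6465]
Step 4: x=[2.2986] v=[-3.0339]
Step 5: x=[1.3771] v=[-3.0718]
Step 6: x=[0.5504] v=[-2.7558]
Step 7: x=[-0.0863] v=[-2.1224]
Step 8: x=[-0.4597] v=[-1.2445]
Step 9: x=[-0.5267] v=[-0.2232]
Step 10: x=[-0.2795] v=[0.8239]
First v>=0 after going negative at step 10, time=3.0000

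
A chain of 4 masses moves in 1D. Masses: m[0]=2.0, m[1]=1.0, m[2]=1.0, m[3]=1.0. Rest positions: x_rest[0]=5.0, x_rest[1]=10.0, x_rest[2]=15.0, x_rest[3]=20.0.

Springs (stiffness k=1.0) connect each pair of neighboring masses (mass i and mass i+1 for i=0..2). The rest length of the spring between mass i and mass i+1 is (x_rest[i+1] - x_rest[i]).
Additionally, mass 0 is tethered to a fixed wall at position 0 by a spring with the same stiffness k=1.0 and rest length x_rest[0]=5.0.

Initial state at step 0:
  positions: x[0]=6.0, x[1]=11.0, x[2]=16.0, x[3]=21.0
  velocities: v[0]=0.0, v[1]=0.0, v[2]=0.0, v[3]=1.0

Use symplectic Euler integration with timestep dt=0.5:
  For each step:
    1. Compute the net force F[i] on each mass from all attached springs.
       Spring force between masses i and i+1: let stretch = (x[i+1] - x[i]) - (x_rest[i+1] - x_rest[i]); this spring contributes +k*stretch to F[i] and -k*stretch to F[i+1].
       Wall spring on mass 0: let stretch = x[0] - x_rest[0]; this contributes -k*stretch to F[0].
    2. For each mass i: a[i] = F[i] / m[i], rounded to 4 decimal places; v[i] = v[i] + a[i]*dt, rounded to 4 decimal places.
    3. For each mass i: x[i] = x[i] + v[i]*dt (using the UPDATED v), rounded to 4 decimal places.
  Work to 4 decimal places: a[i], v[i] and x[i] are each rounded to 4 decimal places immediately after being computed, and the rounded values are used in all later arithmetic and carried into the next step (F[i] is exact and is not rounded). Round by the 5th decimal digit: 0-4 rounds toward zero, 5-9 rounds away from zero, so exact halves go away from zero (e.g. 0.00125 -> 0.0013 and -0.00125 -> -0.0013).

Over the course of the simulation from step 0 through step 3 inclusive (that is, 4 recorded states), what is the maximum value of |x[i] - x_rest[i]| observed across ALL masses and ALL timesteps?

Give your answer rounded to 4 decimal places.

Step 0: x=[6.0000 11.0000 16.0000 21.0000] v=[0.0000 0.0000 0.0000 1.0000]
Step 1: x=[5.8750 11.0000 16.0000 21.5000] v=[-0.2500 0.0000 0.0000 1.0000]
Step 2: x=[5.6563 10.9688 16.1250 21.8750] v=[-0.4375 -0.0625 0.2500 0.7500]
Step 3: x=[5.3946 10.8985 16.3985 22.0625] v=[-0.5235 -0.1407 0.5469 0.3750]
Max displacement = 2.0625

Answer: 2.0625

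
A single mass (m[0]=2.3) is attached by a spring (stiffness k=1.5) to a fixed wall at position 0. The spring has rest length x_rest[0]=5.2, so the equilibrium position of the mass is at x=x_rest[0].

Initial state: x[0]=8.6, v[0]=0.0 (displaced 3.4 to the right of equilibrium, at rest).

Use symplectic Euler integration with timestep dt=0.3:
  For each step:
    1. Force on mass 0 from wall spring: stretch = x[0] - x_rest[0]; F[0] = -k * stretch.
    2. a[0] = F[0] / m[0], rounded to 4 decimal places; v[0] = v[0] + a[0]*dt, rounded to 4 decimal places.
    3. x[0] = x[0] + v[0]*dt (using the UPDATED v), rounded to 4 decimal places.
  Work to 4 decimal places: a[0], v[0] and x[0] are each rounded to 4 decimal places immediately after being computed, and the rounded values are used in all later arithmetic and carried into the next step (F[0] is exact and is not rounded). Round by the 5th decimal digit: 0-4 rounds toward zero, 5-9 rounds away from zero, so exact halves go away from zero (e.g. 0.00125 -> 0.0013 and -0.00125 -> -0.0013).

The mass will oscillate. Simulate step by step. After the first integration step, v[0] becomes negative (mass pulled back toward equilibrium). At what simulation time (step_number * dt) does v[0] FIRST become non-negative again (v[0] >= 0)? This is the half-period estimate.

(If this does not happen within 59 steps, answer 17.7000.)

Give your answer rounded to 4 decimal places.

Step 0: x=[8.6000] v=[0.0000]
Step 1: x=[8.4004] v=[-0.6652]
Step 2: x=[8.0130] v=[-1.2914]
Step 3: x=[7.4605] v=[-1.8418]
Step 4: x=[6.7753] v=[-2.2841]
Step 5: x=[5.9976] v=[-2.5923]
Step 6: x=[5.1731] v=[-2.7484]
Step 7: x=[4.3501] v=[-2.7432]
Step 8: x=[3.5770] v=[-2.5769]
Step 9: x=[2.8992] v=[-2.2594]
Step 10: x=[2.3564] v=[-1.8093]
Step 11: x=[1.9805] v=[-1.2530]
Step 12: x=[1.7936] v=[-0.6231]
Step 13: x=[1.8066] v=[0.0434]
First v>=0 after going negative at step 13, time=3.9000

Answer: 3.9000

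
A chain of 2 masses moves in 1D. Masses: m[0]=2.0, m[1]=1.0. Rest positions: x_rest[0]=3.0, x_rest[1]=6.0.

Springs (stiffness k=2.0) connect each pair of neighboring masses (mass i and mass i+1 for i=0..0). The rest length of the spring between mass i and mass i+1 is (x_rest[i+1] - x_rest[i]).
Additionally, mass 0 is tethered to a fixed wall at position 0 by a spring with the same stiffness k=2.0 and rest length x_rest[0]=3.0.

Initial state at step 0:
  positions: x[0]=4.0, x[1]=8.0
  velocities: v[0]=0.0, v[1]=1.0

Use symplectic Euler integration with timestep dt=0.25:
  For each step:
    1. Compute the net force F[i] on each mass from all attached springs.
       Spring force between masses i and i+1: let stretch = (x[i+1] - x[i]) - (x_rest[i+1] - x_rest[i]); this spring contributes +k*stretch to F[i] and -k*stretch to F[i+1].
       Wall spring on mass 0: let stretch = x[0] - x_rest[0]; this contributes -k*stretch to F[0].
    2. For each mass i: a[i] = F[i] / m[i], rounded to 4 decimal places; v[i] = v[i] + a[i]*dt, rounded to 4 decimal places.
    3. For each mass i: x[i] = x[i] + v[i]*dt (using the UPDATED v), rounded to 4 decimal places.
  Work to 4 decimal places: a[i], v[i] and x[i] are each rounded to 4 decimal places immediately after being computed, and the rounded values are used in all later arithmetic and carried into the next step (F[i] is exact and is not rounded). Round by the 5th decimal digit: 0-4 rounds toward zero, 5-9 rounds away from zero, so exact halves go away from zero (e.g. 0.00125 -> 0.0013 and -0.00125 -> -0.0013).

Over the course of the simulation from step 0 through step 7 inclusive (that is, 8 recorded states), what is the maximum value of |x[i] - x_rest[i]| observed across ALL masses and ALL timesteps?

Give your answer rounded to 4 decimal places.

Answer: 2.1250

Derivation:
Step 0: x=[4.0000 8.0000] v=[0.0000 1.0000]
Step 1: x=[4.0000 8.1250] v=[0.0000 0.5000]
Step 2: x=[4.0078 8.1094] v=[0.0313 -0.0625]
Step 3: x=[4.0215 7.9561] v=[0.0548 -0.6133]
Step 4: x=[4.0298 7.6860] v=[0.0331 -1.0806]
Step 5: x=[4.0147 7.3338] v=[-0.0603 -1.4087]
Step 6: x=[3.9562 6.9417] v=[-0.2342 -1.5683]
Step 7: x=[3.8370 6.5514] v=[-0.4769 -1.5611]
Max displacement = 2.1250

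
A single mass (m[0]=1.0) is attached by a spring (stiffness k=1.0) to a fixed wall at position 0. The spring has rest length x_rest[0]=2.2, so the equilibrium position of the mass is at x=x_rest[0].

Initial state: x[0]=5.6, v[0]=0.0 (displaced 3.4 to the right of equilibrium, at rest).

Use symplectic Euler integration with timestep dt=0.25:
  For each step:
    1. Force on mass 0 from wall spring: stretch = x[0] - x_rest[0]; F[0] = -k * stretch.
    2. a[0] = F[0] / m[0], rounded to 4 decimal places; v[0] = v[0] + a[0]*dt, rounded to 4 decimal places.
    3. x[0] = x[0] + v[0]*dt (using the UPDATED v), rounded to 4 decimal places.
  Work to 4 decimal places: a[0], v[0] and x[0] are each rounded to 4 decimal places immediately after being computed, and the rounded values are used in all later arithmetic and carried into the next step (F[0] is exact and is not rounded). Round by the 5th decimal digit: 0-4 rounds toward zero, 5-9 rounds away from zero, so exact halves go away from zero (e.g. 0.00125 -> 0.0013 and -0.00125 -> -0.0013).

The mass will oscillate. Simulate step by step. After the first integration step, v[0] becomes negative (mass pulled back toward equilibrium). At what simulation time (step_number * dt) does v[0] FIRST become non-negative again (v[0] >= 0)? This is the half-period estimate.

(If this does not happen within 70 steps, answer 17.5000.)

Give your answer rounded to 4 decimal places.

Answer: 3.2500

Derivation:
Step 0: x=[5.6000] v=[0.0000]
Step 1: x=[5.3875] v=[-0.8500]
Step 2: x=[4.9758] v=[-1.6469]
Step 3: x=[4.3906] v=[-2.3409]
Step 4: x=[3.6685] v=[-2.8886]
Step 5: x=[2.8546] v=[-3.2557]
Step 6: x=[1.9998] v=[-3.4194]
Step 7: x=[1.1575] v=[-3.3694]
Step 8: x=[0.3803] v=[-3.1088]
Step 9: x=[-0.2832] v=[-2.6539]
Step 10: x=[-0.7915] v=[-2.0331]
Step 11: x=[-1.1128] v=[-1.2852]
Step 12: x=[-1.2271] v=[-0.4570]
Step 13: x=[-1.1272] v=[0.3998]
First v>=0 after going negative at step 13, time=3.2500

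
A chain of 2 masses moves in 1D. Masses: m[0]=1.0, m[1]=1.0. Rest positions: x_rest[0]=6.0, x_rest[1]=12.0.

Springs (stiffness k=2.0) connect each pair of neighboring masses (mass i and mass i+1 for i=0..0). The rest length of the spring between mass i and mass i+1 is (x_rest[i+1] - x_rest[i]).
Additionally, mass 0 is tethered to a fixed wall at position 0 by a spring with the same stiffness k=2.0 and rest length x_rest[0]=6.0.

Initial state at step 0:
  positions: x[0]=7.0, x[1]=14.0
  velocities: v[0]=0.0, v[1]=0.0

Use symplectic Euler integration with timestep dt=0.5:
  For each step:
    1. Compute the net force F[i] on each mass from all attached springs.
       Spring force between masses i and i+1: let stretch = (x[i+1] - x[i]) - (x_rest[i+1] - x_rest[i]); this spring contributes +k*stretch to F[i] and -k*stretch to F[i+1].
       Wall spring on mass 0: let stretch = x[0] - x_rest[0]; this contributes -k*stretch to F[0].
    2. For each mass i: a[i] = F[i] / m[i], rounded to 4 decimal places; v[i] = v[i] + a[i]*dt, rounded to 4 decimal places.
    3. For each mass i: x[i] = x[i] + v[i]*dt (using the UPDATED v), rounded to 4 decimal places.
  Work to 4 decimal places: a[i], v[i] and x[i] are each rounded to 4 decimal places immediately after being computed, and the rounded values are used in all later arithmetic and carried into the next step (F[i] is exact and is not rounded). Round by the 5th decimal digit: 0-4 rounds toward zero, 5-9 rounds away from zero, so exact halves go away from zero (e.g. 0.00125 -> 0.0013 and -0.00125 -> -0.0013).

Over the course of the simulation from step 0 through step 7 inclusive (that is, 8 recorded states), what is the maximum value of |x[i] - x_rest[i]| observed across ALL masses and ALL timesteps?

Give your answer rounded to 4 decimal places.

Step 0: x=[7.0000 14.0000] v=[0.0000 0.0000]
Step 1: x=[7.0000 13.5000] v=[0.0000 -1.0000]
Step 2: x=[6.7500 12.7500] v=[-0.5000 -1.5000]
Step 3: x=[6.1250 12.0000] v=[-1.2500 -1.5000]
Step 4: x=[5.3750 11.3125] v=[-1.5000 -1.3750]
Step 5: x=[4.9063 10.6563] v=[-0.9375 -1.3125]
Step 6: x=[4.8594 10.1251] v=[-0.0938 -1.0625]
Step 7: x=[5.0157 9.9610] v=[0.3125 -0.3282]
Max displacement = 2.0390

Answer: 2.0390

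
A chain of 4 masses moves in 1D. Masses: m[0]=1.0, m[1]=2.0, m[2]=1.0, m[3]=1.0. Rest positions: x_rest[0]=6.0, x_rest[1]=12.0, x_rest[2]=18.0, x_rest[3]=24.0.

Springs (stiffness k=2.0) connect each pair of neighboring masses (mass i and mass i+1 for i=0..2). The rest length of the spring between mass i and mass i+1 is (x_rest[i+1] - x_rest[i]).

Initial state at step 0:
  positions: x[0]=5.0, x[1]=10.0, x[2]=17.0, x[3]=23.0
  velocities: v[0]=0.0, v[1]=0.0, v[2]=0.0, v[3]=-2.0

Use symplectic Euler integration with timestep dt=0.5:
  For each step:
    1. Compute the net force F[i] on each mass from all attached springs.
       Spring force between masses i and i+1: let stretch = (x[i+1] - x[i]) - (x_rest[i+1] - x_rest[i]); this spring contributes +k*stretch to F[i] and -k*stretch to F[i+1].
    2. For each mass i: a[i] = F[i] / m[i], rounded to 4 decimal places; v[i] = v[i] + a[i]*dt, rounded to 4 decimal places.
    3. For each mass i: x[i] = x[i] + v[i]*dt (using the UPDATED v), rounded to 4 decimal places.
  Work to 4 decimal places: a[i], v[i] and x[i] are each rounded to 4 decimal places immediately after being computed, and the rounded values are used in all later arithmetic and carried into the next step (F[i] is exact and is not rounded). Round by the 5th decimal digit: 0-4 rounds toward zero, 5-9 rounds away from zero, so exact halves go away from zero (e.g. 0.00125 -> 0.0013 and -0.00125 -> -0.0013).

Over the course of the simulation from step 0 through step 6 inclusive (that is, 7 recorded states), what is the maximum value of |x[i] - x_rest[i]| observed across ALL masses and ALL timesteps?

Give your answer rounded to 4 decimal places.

Step 0: x=[5.0000 10.0000 17.0000 23.0000] v=[0.0000 0.0000 0.0000 -2.0000]
Step 1: x=[4.5000 10.5000 16.5000 22.0000] v=[-1.0000 1.0000 -1.0000 -2.0000]
Step 2: x=[4.0000 11.0000 15.7500 21.2500] v=[-1.0000 1.0000 -1.5000 -1.5000]
Step 3: x=[4.0000 10.9375 15.3750 20.7500] v=[0.0000 -0.1250 -0.7500 -1.0000]
Step 4: x=[4.4688 10.2500 15.4688 20.5625] v=[0.9375 -1.3750 0.1875 -0.3750]
Step 5: x=[4.8282 9.4219 15.5000 20.8282] v=[0.7187 -1.6562 0.0624 0.5313]
Step 6: x=[4.4844 8.9649 15.1563 21.4298] v=[-0.6876 -0.9140 -0.6875 1.2031]
Max displacement = 3.4375

Answer: 3.4375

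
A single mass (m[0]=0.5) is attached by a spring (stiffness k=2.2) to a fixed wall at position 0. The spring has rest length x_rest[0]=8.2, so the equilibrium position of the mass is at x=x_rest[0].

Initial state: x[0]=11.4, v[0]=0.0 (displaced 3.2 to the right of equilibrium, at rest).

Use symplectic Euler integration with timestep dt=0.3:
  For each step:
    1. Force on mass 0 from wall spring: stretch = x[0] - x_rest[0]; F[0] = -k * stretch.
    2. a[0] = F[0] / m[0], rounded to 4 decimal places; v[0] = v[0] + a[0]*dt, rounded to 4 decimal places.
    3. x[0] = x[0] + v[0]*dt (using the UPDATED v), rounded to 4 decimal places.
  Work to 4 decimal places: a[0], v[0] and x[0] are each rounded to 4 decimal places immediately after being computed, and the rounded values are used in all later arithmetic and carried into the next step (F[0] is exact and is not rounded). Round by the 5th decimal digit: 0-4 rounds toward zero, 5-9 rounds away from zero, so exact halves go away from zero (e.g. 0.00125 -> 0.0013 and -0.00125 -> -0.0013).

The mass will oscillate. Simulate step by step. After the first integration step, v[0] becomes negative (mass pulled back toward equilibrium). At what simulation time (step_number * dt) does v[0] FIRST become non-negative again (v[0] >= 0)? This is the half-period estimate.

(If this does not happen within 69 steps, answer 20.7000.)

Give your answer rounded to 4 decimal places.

Answer: 1.5000

Derivation:
Step 0: x=[11.4000] v=[0.0000]
Step 1: x=[10.1328] v=[-4.2240]
Step 2: x=[8.1002] v=[-6.7753]
Step 3: x=[6.1071] v=[-6.6436]
Step 4: x=[4.9428] v=[-3.8810]
Step 5: x=[5.0684] v=[0.4185]
First v>=0 after going negative at step 5, time=1.5000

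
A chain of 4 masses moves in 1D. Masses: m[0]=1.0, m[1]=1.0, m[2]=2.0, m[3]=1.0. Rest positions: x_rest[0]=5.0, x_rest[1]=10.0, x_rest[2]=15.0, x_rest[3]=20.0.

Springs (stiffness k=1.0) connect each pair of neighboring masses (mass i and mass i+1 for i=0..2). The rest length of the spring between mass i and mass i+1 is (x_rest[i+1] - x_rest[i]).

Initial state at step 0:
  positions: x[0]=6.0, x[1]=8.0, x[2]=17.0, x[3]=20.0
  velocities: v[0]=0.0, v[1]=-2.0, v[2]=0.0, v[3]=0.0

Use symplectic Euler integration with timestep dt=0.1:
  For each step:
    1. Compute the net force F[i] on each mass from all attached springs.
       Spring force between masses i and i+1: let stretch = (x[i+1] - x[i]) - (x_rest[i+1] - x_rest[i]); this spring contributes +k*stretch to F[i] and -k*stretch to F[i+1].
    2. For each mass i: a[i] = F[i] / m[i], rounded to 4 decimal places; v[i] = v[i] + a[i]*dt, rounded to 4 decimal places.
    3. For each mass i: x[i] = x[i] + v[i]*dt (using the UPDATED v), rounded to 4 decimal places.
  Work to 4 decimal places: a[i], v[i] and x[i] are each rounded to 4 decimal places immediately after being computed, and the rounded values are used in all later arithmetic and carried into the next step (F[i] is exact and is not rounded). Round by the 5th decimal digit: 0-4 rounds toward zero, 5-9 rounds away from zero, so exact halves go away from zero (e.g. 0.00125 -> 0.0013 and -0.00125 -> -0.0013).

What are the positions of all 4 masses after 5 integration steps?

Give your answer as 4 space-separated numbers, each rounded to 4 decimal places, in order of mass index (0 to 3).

Step 0: x=[6.0000 8.0000 17.0000 20.0000] v=[0.0000 -2.0000 0.0000 0.0000]
Step 1: x=[5.9700 7.8700 16.9700 20.0200] v=[-0.3000 -1.3000 -0.3000 0.2000]
Step 2: x=[5.9090 7.8120 16.9098 20.0595] v=[-0.6100 -0.5800 -0.6025 0.3950]
Step 3: x=[5.8170 7.8260 16.8198 20.1175] v=[-0.9197 0.1395 -0.8999 0.5800]
Step 4: x=[5.6951 7.9098 16.7013 20.1925] v=[-1.2188 0.8380 -1.1847 0.7502]
Step 5: x=[5.5454 8.0594 16.5563 20.2826] v=[-1.4973 1.4957 -1.4497 0.9011]

Answer: 5.5454 8.0594 16.5563 20.2826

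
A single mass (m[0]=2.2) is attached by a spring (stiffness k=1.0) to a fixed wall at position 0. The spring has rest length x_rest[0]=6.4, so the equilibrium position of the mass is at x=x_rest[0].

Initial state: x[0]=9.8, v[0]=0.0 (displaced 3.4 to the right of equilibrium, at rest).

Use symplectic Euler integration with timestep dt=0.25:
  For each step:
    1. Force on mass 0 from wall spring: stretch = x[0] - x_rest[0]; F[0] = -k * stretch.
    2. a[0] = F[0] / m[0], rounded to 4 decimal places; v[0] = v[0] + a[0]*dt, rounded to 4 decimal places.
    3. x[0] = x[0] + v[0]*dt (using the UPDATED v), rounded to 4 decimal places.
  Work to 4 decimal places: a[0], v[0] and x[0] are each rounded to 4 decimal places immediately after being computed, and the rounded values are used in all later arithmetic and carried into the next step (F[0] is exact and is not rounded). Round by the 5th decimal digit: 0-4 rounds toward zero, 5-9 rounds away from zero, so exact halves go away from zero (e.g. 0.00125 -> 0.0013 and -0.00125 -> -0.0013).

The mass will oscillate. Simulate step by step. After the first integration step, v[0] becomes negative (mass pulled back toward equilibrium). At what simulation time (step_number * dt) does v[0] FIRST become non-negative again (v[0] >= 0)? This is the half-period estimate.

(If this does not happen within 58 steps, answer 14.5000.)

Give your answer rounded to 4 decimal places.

Answer: 4.7500

Derivation:
Step 0: x=[9.8000] v=[0.0000]
Step 1: x=[9.7034] v=[-0.3864]
Step 2: x=[9.5130] v=[-0.7618]
Step 3: x=[9.2341] v=[-1.1156]
Step 4: x=[8.8747] v=[-1.4377]
Step 5: x=[8.4450] v=[-1.7189]
Step 6: x=[7.9572] v=[-1.9513]
Step 7: x=[7.4251] v=[-2.1283]
Step 8: x=[6.8639] v=[-2.2448]
Step 9: x=[6.2895] v=[-2.2975]
Step 10: x=[5.7183] v=[-2.2850]
Step 11: x=[5.1664] v=[-2.2075]
Step 12: x=[4.6496] v=[-2.0673]
Step 13: x=[4.1825] v=[-1.8684]
Step 14: x=[3.7784] v=[-1.6164]
Step 15: x=[3.4488] v=[-1.3185]
Step 16: x=[3.2030] v=[-0.9831]
Step 17: x=[3.0481] v=[-0.6198]
Step 18: x=[2.9884] v=[-0.2389]
Step 19: x=[3.0256] v=[0.1488]
First v>=0 after going negative at step 19, time=4.7500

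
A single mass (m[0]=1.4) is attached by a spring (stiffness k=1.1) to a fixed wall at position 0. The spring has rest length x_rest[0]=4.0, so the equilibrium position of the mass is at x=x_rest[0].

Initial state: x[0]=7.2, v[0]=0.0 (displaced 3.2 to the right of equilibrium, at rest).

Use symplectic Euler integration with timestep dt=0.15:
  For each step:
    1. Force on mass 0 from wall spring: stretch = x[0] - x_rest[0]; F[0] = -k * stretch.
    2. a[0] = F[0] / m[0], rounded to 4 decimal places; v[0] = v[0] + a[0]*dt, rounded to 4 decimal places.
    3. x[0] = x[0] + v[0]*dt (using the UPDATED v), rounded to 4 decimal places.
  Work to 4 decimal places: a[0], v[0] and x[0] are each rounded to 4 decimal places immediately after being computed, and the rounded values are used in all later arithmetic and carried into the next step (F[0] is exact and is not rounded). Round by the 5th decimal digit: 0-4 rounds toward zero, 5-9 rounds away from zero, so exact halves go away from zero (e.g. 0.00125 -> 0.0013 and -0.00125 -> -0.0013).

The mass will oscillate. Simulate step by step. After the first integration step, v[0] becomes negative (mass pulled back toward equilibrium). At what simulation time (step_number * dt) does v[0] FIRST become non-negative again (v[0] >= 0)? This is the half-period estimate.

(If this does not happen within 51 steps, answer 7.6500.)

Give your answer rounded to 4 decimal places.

Step 0: x=[7.2000] v=[0.0000]
Step 1: x=[7.1434] v=[-0.3771]
Step 2: x=[7.0313] v=[-0.7476]
Step 3: x=[6.8656] v=[-1.1049]
Step 4: x=[6.6492] v=[-1.4426]
Step 5: x=[6.3860] v=[-1.7548]
Step 6: x=[6.0806] v=[-2.0360]
Step 7: x=[5.7384] v=[-2.2812]
Step 8: x=[5.3655] v=[-2.4861]
Step 9: x=[4.9685] v=[-2.6470]
Step 10: x=[4.5543] v=[-2.7612]
Step 11: x=[4.1303] v=[-2.8265]
Step 12: x=[3.7040] v=[-2.8419]
Step 13: x=[3.2830] v=[-2.8070]
Step 14: x=[2.8746] v=[-2.7225]
Step 15: x=[2.4861] v=[-2.5899]
Step 16: x=[2.1244] v=[-2.4115]
Step 17: x=[1.7958] v=[-2.1904]
Step 18: x=[1.5062] v=[-1.9306]
Step 19: x=[1.2607] v=[-1.6367]
Step 20: x=[1.0636] v=[-1.3139]
Step 21: x=[0.9184] v=[-0.9678]
Step 22: x=[0.8277] v=[-0.6046]
Step 23: x=[0.7931] v=[-0.2307]
Step 24: x=[0.8152] v=[0.1473]
First v>=0 after going negative at step 24, time=3.6000

Answer: 3.6000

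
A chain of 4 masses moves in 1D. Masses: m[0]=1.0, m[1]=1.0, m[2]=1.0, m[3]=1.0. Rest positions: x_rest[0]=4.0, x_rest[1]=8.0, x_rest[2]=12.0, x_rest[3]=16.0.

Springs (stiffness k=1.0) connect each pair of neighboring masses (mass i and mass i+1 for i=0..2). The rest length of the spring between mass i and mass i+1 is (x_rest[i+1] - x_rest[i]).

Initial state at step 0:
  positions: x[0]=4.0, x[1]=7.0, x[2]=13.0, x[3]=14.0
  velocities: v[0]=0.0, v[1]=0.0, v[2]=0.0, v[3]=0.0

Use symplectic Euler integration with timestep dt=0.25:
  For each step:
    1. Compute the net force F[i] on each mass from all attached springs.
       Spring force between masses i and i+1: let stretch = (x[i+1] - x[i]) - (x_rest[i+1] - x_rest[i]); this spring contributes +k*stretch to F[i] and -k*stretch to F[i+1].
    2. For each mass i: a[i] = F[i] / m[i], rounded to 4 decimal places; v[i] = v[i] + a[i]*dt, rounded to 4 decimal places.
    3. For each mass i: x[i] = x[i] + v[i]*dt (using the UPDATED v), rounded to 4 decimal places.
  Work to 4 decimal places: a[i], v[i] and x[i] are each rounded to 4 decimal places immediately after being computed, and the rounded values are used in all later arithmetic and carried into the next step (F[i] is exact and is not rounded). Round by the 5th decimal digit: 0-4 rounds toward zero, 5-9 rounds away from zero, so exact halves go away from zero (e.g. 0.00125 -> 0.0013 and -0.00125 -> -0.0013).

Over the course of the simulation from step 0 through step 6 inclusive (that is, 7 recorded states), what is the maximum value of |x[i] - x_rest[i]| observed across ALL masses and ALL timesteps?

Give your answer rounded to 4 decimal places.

Answer: 2.1416

Derivation:
Step 0: x=[4.0000 7.0000 13.0000 14.0000] v=[0.0000 0.0000 0.0000 0.0000]
Step 1: x=[3.9375 7.1875 12.6875 14.1875] v=[-0.2500 0.7500 -1.2500 0.7500]
Step 2: x=[3.8281 7.5156 12.1250 14.5313] v=[-0.4375 1.3125 -2.2500 1.3750]
Step 3: x=[3.6992 7.9014 11.4248 14.9747] v=[-0.5156 1.5430 -2.8008 1.7734]
Step 4: x=[3.5829 8.2447 10.7263 15.4462] v=[-0.4651 1.3733 -2.7942 1.8859]
Step 5: x=[3.5080 8.4518 10.1677 15.8727] v=[-0.2997 0.8283 -2.2346 1.7059]
Step 6: x=[3.4921 8.4571 9.8584 16.1926] v=[-0.0638 0.0213 -1.2373 1.2797]
Max displacement = 2.1416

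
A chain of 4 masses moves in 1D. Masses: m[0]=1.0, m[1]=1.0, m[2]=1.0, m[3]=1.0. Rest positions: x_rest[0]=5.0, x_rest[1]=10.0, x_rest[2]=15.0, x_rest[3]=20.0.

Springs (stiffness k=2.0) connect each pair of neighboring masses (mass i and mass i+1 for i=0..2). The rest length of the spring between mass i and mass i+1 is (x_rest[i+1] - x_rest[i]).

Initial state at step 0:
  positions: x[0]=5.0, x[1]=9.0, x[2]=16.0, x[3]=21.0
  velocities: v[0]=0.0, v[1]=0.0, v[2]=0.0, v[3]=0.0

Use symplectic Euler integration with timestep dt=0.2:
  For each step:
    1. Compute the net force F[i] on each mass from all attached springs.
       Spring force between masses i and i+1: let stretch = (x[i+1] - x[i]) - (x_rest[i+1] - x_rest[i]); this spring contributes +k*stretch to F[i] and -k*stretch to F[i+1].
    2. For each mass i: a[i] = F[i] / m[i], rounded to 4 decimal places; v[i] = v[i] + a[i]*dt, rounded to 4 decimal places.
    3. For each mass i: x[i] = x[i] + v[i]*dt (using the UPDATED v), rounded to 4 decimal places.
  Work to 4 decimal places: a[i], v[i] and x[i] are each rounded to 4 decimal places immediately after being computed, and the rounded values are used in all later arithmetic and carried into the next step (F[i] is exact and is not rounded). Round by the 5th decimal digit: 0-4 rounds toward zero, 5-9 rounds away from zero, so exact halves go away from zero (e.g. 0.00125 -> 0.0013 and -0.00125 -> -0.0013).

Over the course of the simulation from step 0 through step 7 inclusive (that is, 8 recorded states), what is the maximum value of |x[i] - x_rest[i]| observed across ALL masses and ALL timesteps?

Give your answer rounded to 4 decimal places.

Answer: 1.0896

Derivation:
Step 0: x=[5.0000 9.0000 16.0000 21.0000] v=[0.0000 0.0000 0.0000 0.0000]
Step 1: x=[4.9200 9.2400 15.8400 21.0000] v=[-0.4000 1.2000 -0.8000 0.0000]
Step 2: x=[4.7856 9.6624 15.5648 20.9872] v=[-0.6720 2.1120 -1.3760 -0.0640]
Step 3: x=[4.6413 10.1668 15.2512 20.9406] v=[-0.7213 2.5222 -1.5680 -0.2330]
Step 4: x=[4.5391 10.6360 14.9860 20.8388] v=[-0.5111 2.3458 -1.3260 -0.5088]
Step 5: x=[4.5246 10.9654 14.8410 20.6688] v=[-0.0723 1.6470 -0.7249 -0.8499]
Step 6: x=[4.6254 11.0896 14.8522 20.4326] v=[0.5040 0.6209 0.0560 -1.1810]
Step 7: x=[4.8433 10.9977 15.0088 20.1500] v=[1.0897 -0.4597 0.7831 -1.4132]
Max displacement = 1.0896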